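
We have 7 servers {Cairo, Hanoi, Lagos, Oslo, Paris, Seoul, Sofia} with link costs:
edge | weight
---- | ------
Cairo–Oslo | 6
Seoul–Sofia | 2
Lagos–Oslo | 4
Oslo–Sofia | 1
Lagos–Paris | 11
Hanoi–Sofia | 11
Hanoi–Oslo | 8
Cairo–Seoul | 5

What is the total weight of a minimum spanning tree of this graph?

Sort edges by weight, then run Kruskal:
Oslo–Sofia (1): add. Components now {Oslo,Sofia} {Paris} {Lagos} {Cairo} {Hanoi} {Seoul}
Seoul–Sofia (2): add. Components now {Oslo,Seoul,Sofia} {Paris} {Lagos} {Cairo} {Hanoi}
Lagos–Oslo (4): add. Components now {Lagos,Oslo,Seoul,Sofia} {Paris} {Cairo} {Hanoi}
Cairo–Seoul (5): add. Components now {Cairo,Lagos,Oslo,Seoul,Sofia} {Paris} {Hanoi}
Cairo–Oslo (6): skip — Oslo and Cairo already connected.
Hanoi–Oslo (8): add. Components now {Cairo,Hanoi,Lagos,Oslo,Seoul,Sofia} {Paris}
Hanoi–Sofia (11): skip — Sofia and Hanoi already connected.
Lagos–Paris (11): add. Components now {Cairo,Hanoi,Lagos,Oslo,Paris,Seoul,Sofia}
MST edges: Oslo–Sofia, Seoul–Sofia, Lagos–Oslo, Cairo–Seoul, Hanoi–Oslo, Lagos–Paris; total weight 1+2+4+5+8+11 = 31.

31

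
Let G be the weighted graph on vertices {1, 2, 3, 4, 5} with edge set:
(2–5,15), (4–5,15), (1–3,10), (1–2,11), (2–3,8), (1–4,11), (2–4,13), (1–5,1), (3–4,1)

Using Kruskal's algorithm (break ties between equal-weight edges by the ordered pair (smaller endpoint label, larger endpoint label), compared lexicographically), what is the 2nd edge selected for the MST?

Kruskal's algorithm — process edges by increasing weight (ties by edge label):
1–5 (1): add. Components now {1,5} {2} {3} {4}
3–4 (1): add. Components now {1,5} {2} {3,4}
2–3 (8): add. Components now {1,5} {2,3,4}
1–3 (10): add. Components now {1,2,3,4,5}
The 2nd edge added is 3–4.

3-4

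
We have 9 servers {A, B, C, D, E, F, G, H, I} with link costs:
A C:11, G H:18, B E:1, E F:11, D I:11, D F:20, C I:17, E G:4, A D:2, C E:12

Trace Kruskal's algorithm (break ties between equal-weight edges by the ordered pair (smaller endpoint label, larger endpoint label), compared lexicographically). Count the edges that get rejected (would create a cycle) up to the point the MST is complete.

Sort edges by weight, then run Kruskal:
B E (1): add — endpoints in different components.
A D (2): add — endpoints in different components.
E G (4): add — endpoints in different components.
A C (11): add — endpoints in different components.
D I (11): add — endpoints in different components.
E F (11): add — endpoints in different components.
C E (12): add — endpoints in different components.
C I (17): skip — C and I already connected.
G H (18): add — endpoints in different components.
Edges rejected before the tree was complete: 1.

1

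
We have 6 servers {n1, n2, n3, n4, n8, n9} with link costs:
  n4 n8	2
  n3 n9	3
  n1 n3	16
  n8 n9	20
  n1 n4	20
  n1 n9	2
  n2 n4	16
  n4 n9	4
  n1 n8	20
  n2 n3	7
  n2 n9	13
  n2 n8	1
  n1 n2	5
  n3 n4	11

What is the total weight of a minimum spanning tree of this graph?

Prim's algorithm from n4:
Step 1: frontier [n4 n8 2, n4 n9 4, n3 n4 11, n2 n4 16, n1 n4 20] → take n4 n8 (2); add n8.
Step 2: frontier [n4 n9 4, n3 n4 11, n2 n4 16, n1 n4 20, n2 n8 1, n1 n8 20, n8 n9 20] → take n2 n8 (1); add n2.
Step 3: frontier [n1 n2 5, n2 n3 7, n2 n9 13, n4 n9 4, n3 n4 11, n1 n4 20, n1 n8 20, n8 n9 20] → take n4 n9 (4); add n9.
Step 4: frontier [n1 n2 5, n2 n3 7, n3 n4 11, n1 n4 20, n1 n8 20, n1 n9 2, n3 n9 3] → take n1 n9 (2); add n1.
Step 5: frontier [n1 n3 16, n2 n3 7, n3 n4 11, n3 n9 3] → take n3 n9 (3); add n3.
MST edges: n4 n8, n2 n8, n4 n9, n1 n9, n3 n9; total weight 2+1+4+2+3 = 12.

12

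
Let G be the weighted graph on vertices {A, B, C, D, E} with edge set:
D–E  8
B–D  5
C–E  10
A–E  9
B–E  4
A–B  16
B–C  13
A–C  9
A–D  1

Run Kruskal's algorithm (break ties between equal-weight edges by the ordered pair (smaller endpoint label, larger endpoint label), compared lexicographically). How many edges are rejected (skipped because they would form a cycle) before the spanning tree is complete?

Kruskal's algorithm — process edges by increasing weight (ties by edge label):
A–D (1): add. Components now {A,D} {B} {C} {E}
B–E (4): add. Components now {A,D} {B,E} {C}
B–D (5): add. Components now {A,B,D,E} {C}
D–E (8): skip — D and E already connected.
A–C (9): add. Components now {A,B,C,D,E}
Edges rejected before the tree was complete: 1.

1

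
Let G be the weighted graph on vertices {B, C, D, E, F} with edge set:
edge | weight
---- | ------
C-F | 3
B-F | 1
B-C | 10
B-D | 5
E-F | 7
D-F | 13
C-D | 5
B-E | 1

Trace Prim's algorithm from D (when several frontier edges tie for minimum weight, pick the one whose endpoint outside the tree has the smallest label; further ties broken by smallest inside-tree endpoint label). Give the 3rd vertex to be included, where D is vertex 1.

Prim, starting at D.
Step 1: cheapest edge leaving the tree is B-D (5); add B.
Step 2: cheapest edge leaving the tree is B-E (1); add E.
Step 3: cheapest edge leaving the tree is B-F (1); add F.
Step 4: cheapest edge leaving the tree is C-F (3); add C.
Vertex order: D, B, E, F, C. The 3rd vertex is E.

E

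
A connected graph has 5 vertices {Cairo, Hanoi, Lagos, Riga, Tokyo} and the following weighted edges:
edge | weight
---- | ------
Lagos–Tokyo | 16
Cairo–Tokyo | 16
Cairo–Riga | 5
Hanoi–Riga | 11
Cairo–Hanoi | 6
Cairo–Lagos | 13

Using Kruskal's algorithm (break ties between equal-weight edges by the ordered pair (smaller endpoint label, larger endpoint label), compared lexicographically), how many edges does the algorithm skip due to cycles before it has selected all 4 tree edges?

1

Kruskal: consider edges lightest-first.
Cairo–Riga (5): add. Components now {Lagos} {Hanoi} {Cairo,Riga} {Tokyo}
Cairo–Hanoi (6): add. Components now {Lagos} {Cairo,Hanoi,Riga} {Tokyo}
Hanoi–Riga (11): skip — Hanoi and Riga already connected.
Cairo–Lagos (13): add. Components now {Cairo,Hanoi,Lagos,Riga} {Tokyo}
Cairo–Tokyo (16): add. Components now {Cairo,Hanoi,Lagos,Riga,Tokyo}
Edges rejected before the tree was complete: 1.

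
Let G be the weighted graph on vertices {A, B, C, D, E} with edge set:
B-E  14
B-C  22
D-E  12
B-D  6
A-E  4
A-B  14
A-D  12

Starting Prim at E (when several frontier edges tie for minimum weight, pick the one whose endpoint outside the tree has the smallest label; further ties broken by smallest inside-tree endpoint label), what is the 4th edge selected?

B-C

Grow the tree from E using Prim:
Step 1: cheapest edge leaving the tree is A-E (4); add A.
Step 2: cheapest edge leaving the tree is A-D (12); add D.
Step 3: cheapest edge leaving the tree is B-D (6); add B.
Step 4: cheapest edge leaving the tree is B-C (22); add C.
The 4th edge added is B-C.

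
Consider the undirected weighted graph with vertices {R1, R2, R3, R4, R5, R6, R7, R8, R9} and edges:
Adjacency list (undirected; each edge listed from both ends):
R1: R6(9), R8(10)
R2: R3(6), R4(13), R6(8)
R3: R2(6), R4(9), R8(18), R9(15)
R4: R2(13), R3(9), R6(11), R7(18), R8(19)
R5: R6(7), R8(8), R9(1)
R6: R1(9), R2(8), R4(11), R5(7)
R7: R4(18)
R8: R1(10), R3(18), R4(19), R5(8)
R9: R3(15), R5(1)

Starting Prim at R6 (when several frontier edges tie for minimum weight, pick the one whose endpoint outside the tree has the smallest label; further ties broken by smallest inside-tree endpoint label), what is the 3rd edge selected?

R2-R6

Prim, starting at R6.
Step 1: frontier [R5–R6 7, R2–R6 8, R1–R6 9, R4–R6 11] → take R5–R6 (7); add R5.
Step 2: frontier [R5–R9 1, R5–R8 8, R2–R6 8, R1–R6 9, R4–R6 11] → take R5–R9 (1); add R9.
Step 3: frontier [R5–R8 8, R2–R6 8, R1–R6 9, R4–R6 11, R3–R9 15] → take R2–R6 (8); add R2.
Step 4: frontier [R2–R3 6, R2–R4 13, R5–R8 8, R1–R6 9, R4–R6 11, R3–R9 15] → take R2–R3 (6); add R3.
Step 5: frontier [R2–R4 13, R3–R4 9, R3–R8 18, R5–R8 8, R1–R6 9, R4–R6 11] → take R5–R8 (8); add R8.
Step 6: frontier [R2–R4 13, R3–R4 9, R1–R6 9, R4–R6 11, R1–R8 10, R4–R8 19] → take R1–R6 (9); add R1.
Step 7: frontier [R2–R4 13, R3–R4 9, R4–R6 11, R4–R8 19] → take R3–R4 (9); add R4.
Step 8: frontier [R4–R7 18] → take R4–R7 (18); add R7.
The 3rd edge added is R2–R6.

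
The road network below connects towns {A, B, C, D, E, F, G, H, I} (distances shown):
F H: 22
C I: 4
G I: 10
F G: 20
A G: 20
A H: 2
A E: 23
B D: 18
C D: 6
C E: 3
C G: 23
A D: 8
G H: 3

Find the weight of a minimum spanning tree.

Prim's algorithm from C:
Step 1: frontier [C E 3, C I 4, C D 6, C G 23] → take C E (3); add E.
Step 2: frontier [C I 4, C D 6, C G 23, A E 23] → take C I (4); add I.
Step 3: frontier [C D 6, C G 23, A E 23, G I 10] → take C D (6); add D.
Step 4: frontier [C G 23, A D 8, B D 18, A E 23, G I 10] → take A D (8); add A.
Step 5: frontier [A H 2, A G 20, C G 23, B D 18, G I 10] → take A H (2); add H.
Step 6: frontier [A G 20, C G 23, B D 18, G H 3, F H 22, G I 10] → take G H (3); add G.
Step 7: frontier [B D 18, F G 20, F H 22] → take B D (18); add B.
Step 8: frontier [F G 20, F H 22] → take F G (20); add F.
MST edges: C E, C I, C D, A D, A H, G H, B D, F G; total weight 3+4+6+8+2+3+18+20 = 64.

64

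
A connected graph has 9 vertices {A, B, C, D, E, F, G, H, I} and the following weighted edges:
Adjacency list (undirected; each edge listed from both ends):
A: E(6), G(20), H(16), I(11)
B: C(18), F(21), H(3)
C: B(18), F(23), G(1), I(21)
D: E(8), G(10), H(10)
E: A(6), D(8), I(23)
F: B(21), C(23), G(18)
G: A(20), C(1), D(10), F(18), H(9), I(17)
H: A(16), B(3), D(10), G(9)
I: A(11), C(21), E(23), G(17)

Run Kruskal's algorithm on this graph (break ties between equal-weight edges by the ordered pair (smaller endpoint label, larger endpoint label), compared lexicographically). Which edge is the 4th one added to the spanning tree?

D-E

Kruskal's algorithm — process edges by increasing weight (ties by edge label):
C-G (1): add — endpoints in different components.
B-H (3): add — endpoints in different components.
A-E (6): add — endpoints in different components.
D-E (8): add — endpoints in different components.
G-H (9): add — endpoints in different components.
D-G (10): add — endpoints in different components.
D-H (10): skip — D and H already connected.
A-I (11): add — endpoints in different components.
A-H (16): skip — A and H already connected.
G-I (17): skip — G and I already connected.
B-C (18): skip — B and C already connected.
F-G (18): add — endpoints in different components.
The 4th edge added is D-E.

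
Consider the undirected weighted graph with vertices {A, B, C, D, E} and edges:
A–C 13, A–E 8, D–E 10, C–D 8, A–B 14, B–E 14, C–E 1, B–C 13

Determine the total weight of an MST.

30

Grow the tree from E using Prim:
Step 1: frontier [C–E 1, A–E 8, D–E 10, B–E 14] → take C–E (1); add C.
Step 2: frontier [C–D 8, A–C 13, B–C 13, A–E 8, D–E 10, B–E 14] → take A–E (8); add A.
Step 3: frontier [A–B 14, C–D 8, B–C 13, D–E 10, B–E 14] → take C–D (8); add D.
Step 4: frontier [A–B 14, B–C 13, B–E 14] → take B–C (13); add B.
MST edges: C–E, A–E, C–D, B–C; total weight 1+8+8+13 = 30.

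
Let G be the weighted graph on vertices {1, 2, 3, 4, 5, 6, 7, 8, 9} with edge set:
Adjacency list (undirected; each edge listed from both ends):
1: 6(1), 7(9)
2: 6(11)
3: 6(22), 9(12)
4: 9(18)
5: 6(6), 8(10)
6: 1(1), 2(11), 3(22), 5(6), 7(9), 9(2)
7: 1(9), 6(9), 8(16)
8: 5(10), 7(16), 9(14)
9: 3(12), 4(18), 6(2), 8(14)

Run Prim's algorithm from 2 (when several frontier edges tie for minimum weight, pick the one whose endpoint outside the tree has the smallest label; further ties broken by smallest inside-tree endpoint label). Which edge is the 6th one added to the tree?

Prim's algorithm from 2:
Step 1: cheapest edge leaving the tree is 2—6 (11); add 6.
Step 2: cheapest edge leaving the tree is 1—6 (1); add 1.
Step 3: cheapest edge leaving the tree is 6—9 (2); add 9.
Step 4: cheapest edge leaving the tree is 5—6 (6); add 5.
Step 5: cheapest edge leaving the tree is 1—7 (9); add 7.
Step 6: cheapest edge leaving the tree is 5—8 (10); add 8.
Step 7: cheapest edge leaving the tree is 3—9 (12); add 3.
Step 8: cheapest edge leaving the tree is 4—9 (18); add 4.
The 6th edge added is 5—8.

5-8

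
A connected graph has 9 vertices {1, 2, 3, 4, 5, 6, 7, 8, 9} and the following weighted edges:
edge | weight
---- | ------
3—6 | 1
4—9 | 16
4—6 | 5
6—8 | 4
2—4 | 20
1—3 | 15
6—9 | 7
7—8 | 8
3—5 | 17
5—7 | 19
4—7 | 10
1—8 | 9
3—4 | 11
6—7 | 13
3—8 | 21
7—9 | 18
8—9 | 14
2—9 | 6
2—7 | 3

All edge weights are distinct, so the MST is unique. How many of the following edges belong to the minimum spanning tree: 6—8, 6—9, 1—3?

2

Sort edges by weight, then run Kruskal:
3—6 (1): add — endpoints in different components.
2—7 (3): add — endpoints in different components.
6—8 (4): add — endpoints in different components.
4—6 (5): add — endpoints in different components.
2—9 (6): add — endpoints in different components.
6—9 (7): add — endpoints in different components.
7—8 (8): skip — 7 and 8 already connected.
1—8 (9): add — endpoints in different components.
4—7 (10): skip — 4 and 7 already connected.
3—4 (11): skip — 3 and 4 already connected.
6—7 (13): skip — 6 and 7 already connected.
8—9 (14): skip — 8 and 9 already connected.
1—3 (15): skip — 1 and 3 already connected.
4—9 (16): skip — 4 and 9 already connected.
3—5 (17): add — endpoints in different components.
MST edge set: {3—6, 2—7, 6—8, 4—6, 2—9, 6—9, 1—8, 3—5}.
Of the listed edges, {6—8, 6—9} are in the MST → 2.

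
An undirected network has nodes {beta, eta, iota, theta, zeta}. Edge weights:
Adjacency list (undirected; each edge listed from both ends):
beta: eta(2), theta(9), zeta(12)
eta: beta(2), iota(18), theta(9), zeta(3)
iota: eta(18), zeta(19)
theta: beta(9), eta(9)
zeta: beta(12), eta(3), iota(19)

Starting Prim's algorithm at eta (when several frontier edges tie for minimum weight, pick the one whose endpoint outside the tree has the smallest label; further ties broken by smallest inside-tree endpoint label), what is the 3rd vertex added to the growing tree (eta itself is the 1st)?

Prim, starting at eta.
Step 1: frontier [beta–eta 2, eta–zeta 3, eta–theta 9, eta–iota 18] → take beta–eta (2); add beta.
Step 2: frontier [beta–theta 9, beta–zeta 12, eta–zeta 3, eta–theta 9, eta–iota 18] → take eta–zeta (3); add zeta.
Step 3: frontier [beta–theta 9, eta–theta 9, eta–iota 18, iota–zeta 19] → take beta–theta (9); add theta.
Step 4: frontier [eta–iota 18, iota–zeta 19] → take eta–iota (18); add iota.
Vertex order: eta, beta, zeta, theta, iota. The 3rd vertex is zeta.

zeta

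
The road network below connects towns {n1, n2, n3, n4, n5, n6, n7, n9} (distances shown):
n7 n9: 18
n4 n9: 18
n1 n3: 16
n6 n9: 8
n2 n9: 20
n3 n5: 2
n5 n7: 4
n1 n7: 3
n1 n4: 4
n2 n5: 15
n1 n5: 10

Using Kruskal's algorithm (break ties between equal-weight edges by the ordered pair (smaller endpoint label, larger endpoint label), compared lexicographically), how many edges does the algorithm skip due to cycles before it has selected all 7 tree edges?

Sort edges by weight, then run Kruskal:
n3 n5 (2): add — endpoints in different components.
n1 n7 (3): add — endpoints in different components.
n1 n4 (4): add — endpoints in different components.
n5 n7 (4): add — endpoints in different components.
n6 n9 (8): add — endpoints in different components.
n1 n5 (10): skip — n5 and n1 already connected.
n2 n5 (15): add — endpoints in different components.
n1 n3 (16): skip — n3 and n1 already connected.
n4 n9 (18): add — endpoints in different components.
Edges rejected before the tree was complete: 2.

2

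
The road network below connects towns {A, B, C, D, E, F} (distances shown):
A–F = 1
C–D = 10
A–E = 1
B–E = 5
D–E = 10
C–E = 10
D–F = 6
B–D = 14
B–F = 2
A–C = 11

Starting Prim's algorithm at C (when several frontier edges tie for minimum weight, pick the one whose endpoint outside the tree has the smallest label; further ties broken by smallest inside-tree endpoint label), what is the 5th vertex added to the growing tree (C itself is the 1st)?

Prim, starting at C.
Step 1: cheapest edge leaving the tree is C–D (10); add D.
Step 2: cheapest edge leaving the tree is D–F (6); add F.
Step 3: cheapest edge leaving the tree is A–F (1); add A.
Step 4: cheapest edge leaving the tree is A–E (1); add E.
Step 5: cheapest edge leaving the tree is B–F (2); add B.
Vertex order: C, D, F, A, E, B. The 5th vertex is E.

E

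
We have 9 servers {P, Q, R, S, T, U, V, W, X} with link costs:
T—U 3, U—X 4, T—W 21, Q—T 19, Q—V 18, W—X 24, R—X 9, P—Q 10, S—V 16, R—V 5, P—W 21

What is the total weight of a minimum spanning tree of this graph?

Prim's algorithm from U:
Step 1: cheapest edge leaving the tree is T—U (3); add T.
Step 2: cheapest edge leaving the tree is U—X (4); add X.
Step 3: cheapest edge leaving the tree is R—X (9); add R.
Step 4: cheapest edge leaving the tree is R—V (5); add V.
Step 5: cheapest edge leaving the tree is S—V (16); add S.
Step 6: cheapest edge leaving the tree is Q—V (18); add Q.
Step 7: cheapest edge leaving the tree is P—Q (10); add P.
Step 8: cheapest edge leaving the tree is P—W (21); add W.
MST edges: T—U, U—X, R—X, R—V, S—V, Q—V, P—Q, P—W; total weight 3+4+9+5+16+18+10+21 = 86.

86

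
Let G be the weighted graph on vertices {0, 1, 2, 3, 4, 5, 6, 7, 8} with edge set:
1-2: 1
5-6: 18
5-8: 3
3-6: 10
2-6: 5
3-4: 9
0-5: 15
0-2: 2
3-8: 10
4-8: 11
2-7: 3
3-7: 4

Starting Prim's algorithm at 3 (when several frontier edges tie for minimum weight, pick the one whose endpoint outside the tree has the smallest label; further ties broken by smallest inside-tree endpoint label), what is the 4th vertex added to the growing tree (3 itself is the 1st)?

Prim, starting at 3.
Step 1: cheapest edge leaving the tree is 3-7 (4); add 7.
Step 2: cheapest edge leaving the tree is 2-7 (3); add 2.
Step 3: cheapest edge leaving the tree is 1-2 (1); add 1.
Step 4: cheapest edge leaving the tree is 0-2 (2); add 0.
Step 5: cheapest edge leaving the tree is 2-6 (5); add 6.
Step 6: cheapest edge leaving the tree is 3-4 (9); add 4.
Step 7: cheapest edge leaving the tree is 3-8 (10); add 8.
Step 8: cheapest edge leaving the tree is 5-8 (3); add 5.
Vertex order: 3, 7, 2, 1, 0, 6, 4, 8, 5. The 4th vertex is 1.

1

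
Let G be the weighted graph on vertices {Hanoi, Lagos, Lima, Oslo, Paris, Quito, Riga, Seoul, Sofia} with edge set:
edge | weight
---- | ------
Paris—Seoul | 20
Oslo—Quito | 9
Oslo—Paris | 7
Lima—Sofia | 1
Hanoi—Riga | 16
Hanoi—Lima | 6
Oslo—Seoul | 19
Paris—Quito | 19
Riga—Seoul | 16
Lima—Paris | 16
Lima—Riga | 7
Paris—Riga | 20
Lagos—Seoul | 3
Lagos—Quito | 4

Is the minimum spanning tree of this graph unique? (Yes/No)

Sort edges by weight, then run Kruskal:
Lima—Sofia (1): add — endpoints in different components.
Lagos—Seoul (3): add — endpoints in different components.
Lagos—Quito (4): add — endpoints in different components.
Hanoi—Lima (6): add — endpoints in different components.
Lima—Riga (7): add — endpoints in different components.
Oslo—Paris (7): add — endpoints in different components.
Oslo—Quito (9): add — endpoints in different components.
Hanoi—Riga (16): skip — Hanoi and Riga already connected.
Lima—Paris (16): add — endpoints in different components.
Non-tree edge Riga—Seoul has weight 16, equal to the heaviest edge on its tree cycle — swapping gives another MST of the same weight. Not unique.

No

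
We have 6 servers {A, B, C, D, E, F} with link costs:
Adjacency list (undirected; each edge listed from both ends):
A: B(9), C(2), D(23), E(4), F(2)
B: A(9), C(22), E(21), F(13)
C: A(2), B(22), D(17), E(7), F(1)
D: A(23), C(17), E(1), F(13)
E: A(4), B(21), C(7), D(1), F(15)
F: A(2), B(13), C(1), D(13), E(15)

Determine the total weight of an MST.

17

Prim's algorithm from C:
Step 1: frontier [C-F 1, A-C 2, C-E 7, C-D 17, B-C 22] → take C-F (1); add F.
Step 2: frontier [A-C 2, C-E 7, C-D 17, B-C 22, A-F 2, B-F 13, D-F 13, E-F 15] → take A-C (2); add A.
Step 3: frontier [A-E 4, A-B 9, A-D 23, C-E 7, C-D 17, B-C 22, B-F 13, D-F 13, E-F 15] → take A-E (4); add E.
Step 4: frontier [A-B 9, A-D 23, C-D 17, B-C 22, D-E 1, B-E 21, B-F 13, D-F 13] → take D-E (1); add D.
Step 5: frontier [A-B 9, B-C 22, B-E 21, B-F 13] → take A-B (9); add B.
MST edges: C-F, A-C, A-E, D-E, A-B; total weight 1+2+4+1+9 = 17.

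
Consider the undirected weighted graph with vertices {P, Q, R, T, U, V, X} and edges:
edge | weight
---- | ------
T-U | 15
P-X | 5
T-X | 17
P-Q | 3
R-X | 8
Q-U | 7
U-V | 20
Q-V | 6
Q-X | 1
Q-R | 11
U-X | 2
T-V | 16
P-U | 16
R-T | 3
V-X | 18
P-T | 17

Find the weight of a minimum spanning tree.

Sort edges by weight, then run Kruskal:
Q-X (1): add — endpoints in different components.
U-X (2): add — endpoints in different components.
P-Q (3): add — endpoints in different components.
R-T (3): add — endpoints in different components.
P-X (5): skip — P and X already connected.
Q-V (6): add — endpoints in different components.
Q-U (7): skip — Q and U already connected.
R-X (8): add — endpoints in different components.
MST edges: Q-X, U-X, P-Q, R-T, Q-V, R-X; total weight 1+2+3+3+6+8 = 23.

23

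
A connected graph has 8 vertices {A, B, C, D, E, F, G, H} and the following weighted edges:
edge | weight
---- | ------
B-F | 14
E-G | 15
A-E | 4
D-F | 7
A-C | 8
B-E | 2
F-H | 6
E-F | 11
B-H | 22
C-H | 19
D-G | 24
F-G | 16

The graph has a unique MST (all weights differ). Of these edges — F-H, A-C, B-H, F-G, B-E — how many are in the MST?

3

Kruskal's algorithm — process edges by increasing weight (ties by edge label):
B-E (2): add — endpoints in different components.
A-E (4): add — endpoints in different components.
F-H (6): add — endpoints in different components.
D-F (7): add — endpoints in different components.
A-C (8): add — endpoints in different components.
E-F (11): add — endpoints in different components.
B-F (14): skip — B and F already connected.
E-G (15): add — endpoints in different components.
MST edge set: {B-E, A-E, F-H, D-F, A-C, E-F, E-G}.
Of the listed edges, {F-H, A-C, B-E} are in the MST → 3.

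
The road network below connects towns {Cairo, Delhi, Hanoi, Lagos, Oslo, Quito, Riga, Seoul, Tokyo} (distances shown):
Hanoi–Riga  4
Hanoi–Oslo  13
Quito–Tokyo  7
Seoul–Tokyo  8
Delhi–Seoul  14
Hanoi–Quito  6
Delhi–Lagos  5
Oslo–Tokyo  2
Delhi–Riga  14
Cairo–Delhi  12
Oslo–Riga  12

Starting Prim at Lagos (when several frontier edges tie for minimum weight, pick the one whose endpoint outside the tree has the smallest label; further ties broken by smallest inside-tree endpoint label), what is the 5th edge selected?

Hanoi-Quito

Prim's algorithm from Lagos:
Step 1: frontier [Delhi–Lagos 5] → take Delhi–Lagos (5); add Delhi.
Step 2: frontier [Cairo–Delhi 12, Delhi–Riga 14, Delhi–Seoul 14] → take Cairo–Delhi (12); add Cairo.
Step 3: frontier [Delhi–Riga 14, Delhi–Seoul 14] → take Delhi–Riga (14); add Riga.
Step 4: frontier [Delhi–Seoul 14, Hanoi–Riga 4, Oslo–Riga 12] → take Hanoi–Riga (4); add Hanoi.
Step 5: frontier [Delhi–Seoul 14, Hanoi–Quito 6, Hanoi–Oslo 13, Oslo–Riga 12] → take Hanoi–Quito (6); add Quito.
Step 6: frontier [Delhi–Seoul 14, Hanoi–Oslo 13, Quito–Tokyo 7, Oslo–Riga 12] → take Quito–Tokyo (7); add Tokyo.
Step 7: frontier [Delhi–Seoul 14, Hanoi–Oslo 13, Oslo–Riga 12, Oslo–Tokyo 2, Seoul–Tokyo 8] → take Oslo–Tokyo (2); add Oslo.
Step 8: frontier [Delhi–Seoul 14, Seoul–Tokyo 8] → take Seoul–Tokyo (8); add Seoul.
The 5th edge added is Hanoi–Quito.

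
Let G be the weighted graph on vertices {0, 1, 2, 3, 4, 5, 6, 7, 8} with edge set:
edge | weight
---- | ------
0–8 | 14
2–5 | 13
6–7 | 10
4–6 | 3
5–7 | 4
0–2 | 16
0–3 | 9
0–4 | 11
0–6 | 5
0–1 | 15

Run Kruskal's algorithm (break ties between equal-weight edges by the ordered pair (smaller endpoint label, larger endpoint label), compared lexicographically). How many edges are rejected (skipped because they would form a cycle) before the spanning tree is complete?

1

Sort edges by weight, then run Kruskal:
4–6 (3): add — endpoints in different components.
5–7 (4): add — endpoints in different components.
0–6 (5): add — endpoints in different components.
0–3 (9): add — endpoints in different components.
6–7 (10): add — endpoints in different components.
0–4 (11): skip — 0 and 4 already connected.
2–5 (13): add — endpoints in different components.
0–8 (14): add — endpoints in different components.
0–1 (15): add — endpoints in different components.
Edges rejected before the tree was complete: 1.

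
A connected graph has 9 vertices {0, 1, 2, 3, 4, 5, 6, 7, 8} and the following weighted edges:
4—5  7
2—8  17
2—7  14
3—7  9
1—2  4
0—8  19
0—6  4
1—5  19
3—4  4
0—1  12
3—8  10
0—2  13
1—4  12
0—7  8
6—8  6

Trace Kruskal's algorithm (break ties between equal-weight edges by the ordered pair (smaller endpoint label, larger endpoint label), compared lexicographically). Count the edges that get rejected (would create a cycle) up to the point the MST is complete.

1

Sort edges by weight, then run Kruskal:
0—6 (4): add — endpoints in different components.
1—2 (4): add — endpoints in different components.
3—4 (4): add — endpoints in different components.
6—8 (6): add — endpoints in different components.
4—5 (7): add — endpoints in different components.
0—7 (8): add — endpoints in different components.
3—7 (9): add — endpoints in different components.
3—8 (10): skip — 3 and 8 already connected.
0—1 (12): add — endpoints in different components.
Edges rejected before the tree was complete: 1.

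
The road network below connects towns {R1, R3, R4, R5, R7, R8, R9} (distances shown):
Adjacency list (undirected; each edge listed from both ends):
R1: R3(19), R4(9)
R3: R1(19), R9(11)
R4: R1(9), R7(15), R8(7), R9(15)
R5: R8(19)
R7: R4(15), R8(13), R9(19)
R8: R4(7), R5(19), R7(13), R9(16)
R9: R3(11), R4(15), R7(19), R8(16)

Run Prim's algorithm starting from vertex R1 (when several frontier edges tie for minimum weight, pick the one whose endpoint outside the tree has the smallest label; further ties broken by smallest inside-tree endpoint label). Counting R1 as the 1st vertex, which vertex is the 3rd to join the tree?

Prim, starting at R1.
Step 1: frontier [R1–R4 9, R1–R3 19] → take R1–R4 (9); add R4.
Step 2: frontier [R1–R3 19, R4–R8 7, R4–R7 15, R4–R9 15] → take R4–R8 (7); add R8.
Step 3: frontier [R1–R3 19, R4–R7 15, R4–R9 15, R7–R8 13, R8–R9 16, R5–R8 19] → take R7–R8 (13); add R7.
Step 4: frontier [R1–R3 19, R4–R9 15, R7–R9 19, R8–R9 16, R5–R8 19] → take R4–R9 (15); add R9.
Step 5: frontier [R1–R3 19, R5–R8 19, R3–R9 11] → take R3–R9 (11); add R3.
Step 6: frontier [R5–R8 19] → take R5–R8 (19); add R5.
Vertex order: R1, R4, R8, R7, R9, R3, R5. The 3rd vertex is R8.

R8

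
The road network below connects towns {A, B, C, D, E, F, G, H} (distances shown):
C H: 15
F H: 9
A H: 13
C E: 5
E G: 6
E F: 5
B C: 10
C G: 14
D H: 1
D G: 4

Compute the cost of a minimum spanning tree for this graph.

44

Sort edges by weight, then run Kruskal:
D H (1): add — endpoints in different components.
D G (4): add — endpoints in different components.
C E (5): add — endpoints in different components.
E F (5): add — endpoints in different components.
E G (6): add — endpoints in different components.
F H (9): skip — F and H already connected.
B C (10): add — endpoints in different components.
A H (13): add — endpoints in different components.
MST edges: D H, D G, C E, E F, E G, B C, A H; total weight 1+4+5+5+6+10+13 = 44.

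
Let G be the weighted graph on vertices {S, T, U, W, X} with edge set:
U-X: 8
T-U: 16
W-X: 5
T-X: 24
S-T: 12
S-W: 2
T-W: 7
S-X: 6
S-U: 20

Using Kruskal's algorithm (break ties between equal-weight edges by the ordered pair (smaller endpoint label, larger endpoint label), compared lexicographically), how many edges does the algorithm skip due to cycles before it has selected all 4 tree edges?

Kruskal: consider edges lightest-first.
S-W (2): add. Components now {X} {S,W} {T} {U}
W-X (5): add. Components now {S,W,X} {T} {U}
S-X (6): skip — X and S already connected.
T-W (7): add. Components now {S,T,W,X} {U}
U-X (8): add. Components now {S,T,U,W,X}
Edges rejected before the tree was complete: 1.

1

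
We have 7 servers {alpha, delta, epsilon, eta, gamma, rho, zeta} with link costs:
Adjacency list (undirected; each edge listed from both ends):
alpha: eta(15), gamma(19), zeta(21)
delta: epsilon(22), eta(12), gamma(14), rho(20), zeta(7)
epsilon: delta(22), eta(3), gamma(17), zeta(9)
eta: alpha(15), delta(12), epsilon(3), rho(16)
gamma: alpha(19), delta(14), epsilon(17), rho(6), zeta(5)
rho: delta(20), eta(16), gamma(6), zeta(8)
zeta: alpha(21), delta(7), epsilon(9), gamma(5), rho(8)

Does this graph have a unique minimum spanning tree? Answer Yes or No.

Yes

Kruskal: consider edges lightest-first.
epsilon eta (3): add — endpoints in different components.
gamma zeta (5): add — endpoints in different components.
gamma rho (6): add — endpoints in different components.
delta zeta (7): add — endpoints in different components.
rho zeta (8): skip — zeta and rho already connected.
epsilon zeta (9): add — endpoints in different components.
delta eta (12): skip — eta and delta already connected.
delta gamma (14): skip — gamma and delta already connected.
alpha eta (15): add — endpoints in different components.
Every non-tree edge has weight strictly greater than the heaviest edge on the tree path between its endpoints, so the MST is unique.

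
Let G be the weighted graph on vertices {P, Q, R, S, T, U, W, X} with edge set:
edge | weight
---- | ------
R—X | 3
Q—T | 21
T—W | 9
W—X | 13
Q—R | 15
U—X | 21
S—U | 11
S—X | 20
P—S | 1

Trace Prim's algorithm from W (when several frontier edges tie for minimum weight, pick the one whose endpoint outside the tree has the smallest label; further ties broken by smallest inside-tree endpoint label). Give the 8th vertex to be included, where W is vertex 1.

U

Grow the tree from W using Prim:
Step 1: frontier [T—W 9, W—X 13] → take T—W (9); add T.
Step 2: frontier [Q—T 21, W—X 13] → take W—X (13); add X.
Step 3: frontier [Q—T 21, R—X 3, S—X 20, U—X 21] → take R—X (3); add R.
Step 4: frontier [Q—R 15, Q—T 21, S—X 20, U—X 21] → take Q—R (15); add Q.
Step 5: frontier [S—X 20, U—X 21] → take S—X (20); add S.
Step 6: frontier [P—S 1, S—U 11, U—X 21] → take P—S (1); add P.
Step 7: frontier [S—U 11, U—X 21] → take S—U (11); add U.
Vertex order: W, T, X, R, Q, S, P, U. The 8th vertex is U.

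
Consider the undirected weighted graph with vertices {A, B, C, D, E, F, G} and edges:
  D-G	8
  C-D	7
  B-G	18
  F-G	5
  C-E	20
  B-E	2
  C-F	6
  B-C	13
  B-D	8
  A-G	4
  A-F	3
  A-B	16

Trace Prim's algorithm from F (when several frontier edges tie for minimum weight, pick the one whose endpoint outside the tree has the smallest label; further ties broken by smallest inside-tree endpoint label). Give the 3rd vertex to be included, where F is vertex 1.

G

Grow the tree from F using Prim:
Step 1: frontier [A-F 3, F-G 5, C-F 6] → take A-F (3); add A.
Step 2: frontier [A-G 4, A-B 16, F-G 5, C-F 6] → take A-G (4); add G.
Step 3: frontier [A-B 16, C-F 6, D-G 8, B-G 18] → take C-F (6); add C.
Step 4: frontier [A-B 16, C-D 7, B-C 13, C-E 20, D-G 8, B-G 18] → take C-D (7); add D.
Step 5: frontier [A-B 16, B-C 13, C-E 20, B-D 8, B-G 18] → take B-D (8); add B.
Step 6: frontier [B-E 2, C-E 20] → take B-E (2); add E.
Vertex order: F, A, G, C, D, B, E. The 3rd vertex is G.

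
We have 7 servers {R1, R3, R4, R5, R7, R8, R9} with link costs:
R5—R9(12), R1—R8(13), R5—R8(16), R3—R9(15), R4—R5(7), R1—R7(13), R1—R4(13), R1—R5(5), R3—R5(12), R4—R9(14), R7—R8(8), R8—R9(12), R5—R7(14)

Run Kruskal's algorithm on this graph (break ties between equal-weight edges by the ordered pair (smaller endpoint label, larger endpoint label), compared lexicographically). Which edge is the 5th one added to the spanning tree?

Kruskal: consider edges lightest-first.
R1—R5 (5): add. Components now {R7} {R1,R5} {R3} {R9} {R4} {R8}
R4—R5 (7): add. Components now {R7} {R1,R4,R5} {R3} {R9} {R8}
R7—R8 (8): add. Components now {R7,R8} {R1,R4,R5} {R3} {R9}
R3—R5 (12): add. Components now {R7,R8} {R1,R3,R4,R5} {R9}
R5—R9 (12): add. Components now {R7,R8} {R1,R3,R4,R5,R9}
R8—R9 (12): add. Components now {R1,R3,R4,R5,R7,R8,R9}
The 5th edge added is R5—R9.

R5-R9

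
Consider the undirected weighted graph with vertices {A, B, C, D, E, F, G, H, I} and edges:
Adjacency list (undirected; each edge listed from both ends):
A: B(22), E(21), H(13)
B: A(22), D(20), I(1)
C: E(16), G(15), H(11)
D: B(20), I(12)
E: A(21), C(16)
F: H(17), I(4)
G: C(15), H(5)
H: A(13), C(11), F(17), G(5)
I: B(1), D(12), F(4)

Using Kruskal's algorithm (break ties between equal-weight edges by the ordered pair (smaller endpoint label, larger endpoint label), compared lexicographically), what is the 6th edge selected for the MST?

Sort edges by weight, then run Kruskal:
B I (1): add — endpoints in different components.
F I (4): add — endpoints in different components.
G H (5): add — endpoints in different components.
C H (11): add — endpoints in different components.
D I (12): add — endpoints in different components.
A H (13): add — endpoints in different components.
C G (15): skip — C and G already connected.
C E (16): add — endpoints in different components.
F H (17): add — endpoints in different components.
The 6th edge added is A H.

A-H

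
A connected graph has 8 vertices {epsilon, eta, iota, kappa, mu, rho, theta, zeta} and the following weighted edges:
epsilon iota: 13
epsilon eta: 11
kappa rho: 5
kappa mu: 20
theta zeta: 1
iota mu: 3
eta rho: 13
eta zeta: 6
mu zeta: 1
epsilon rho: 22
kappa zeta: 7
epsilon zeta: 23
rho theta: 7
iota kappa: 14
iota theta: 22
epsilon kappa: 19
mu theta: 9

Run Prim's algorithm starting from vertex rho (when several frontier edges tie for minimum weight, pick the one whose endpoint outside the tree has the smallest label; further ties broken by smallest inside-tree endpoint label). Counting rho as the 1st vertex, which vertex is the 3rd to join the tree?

theta

Grow the tree from rho using Prim:
Step 1: cheapest edge leaving the tree is kappa rho (5); add kappa.
Step 2: cheapest edge leaving the tree is rho theta (7); add theta.
Step 3: cheapest edge leaving the tree is theta zeta (1); add zeta.
Step 4: cheapest edge leaving the tree is mu zeta (1); add mu.
Step 5: cheapest edge leaving the tree is iota mu (3); add iota.
Step 6: cheapest edge leaving the tree is eta zeta (6); add eta.
Step 7: cheapest edge leaving the tree is epsilon eta (11); add epsilon.
Vertex order: rho, kappa, theta, zeta, mu, iota, eta, epsilon. The 3rd vertex is theta.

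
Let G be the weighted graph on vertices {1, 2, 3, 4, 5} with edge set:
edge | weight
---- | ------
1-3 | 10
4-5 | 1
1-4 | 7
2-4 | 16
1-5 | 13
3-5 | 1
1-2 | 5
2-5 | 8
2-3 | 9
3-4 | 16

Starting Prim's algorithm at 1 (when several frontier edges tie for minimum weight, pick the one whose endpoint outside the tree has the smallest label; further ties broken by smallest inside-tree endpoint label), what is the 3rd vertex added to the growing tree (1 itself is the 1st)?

4

Prim's algorithm from 1:
Step 1: cheapest edge leaving the tree is 1-2 (5); add 2.
Step 2: cheapest edge leaving the tree is 1-4 (7); add 4.
Step 3: cheapest edge leaving the tree is 4-5 (1); add 5.
Step 4: cheapest edge leaving the tree is 3-5 (1); add 3.
Vertex order: 1, 2, 4, 5, 3. The 3rd vertex is 4.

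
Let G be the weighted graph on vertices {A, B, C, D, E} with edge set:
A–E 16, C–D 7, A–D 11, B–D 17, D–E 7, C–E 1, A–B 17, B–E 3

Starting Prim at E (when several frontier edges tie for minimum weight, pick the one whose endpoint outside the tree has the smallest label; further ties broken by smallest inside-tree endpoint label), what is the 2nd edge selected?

B-E

Grow the tree from E using Prim:
Step 1: cheapest edge leaving the tree is C–E (1); add C.
Step 2: cheapest edge leaving the tree is B–E (3); add B.
Step 3: cheapest edge leaving the tree is C–D (7); add D.
Step 4: cheapest edge leaving the tree is A–D (11); add A.
The 2nd edge added is B–E.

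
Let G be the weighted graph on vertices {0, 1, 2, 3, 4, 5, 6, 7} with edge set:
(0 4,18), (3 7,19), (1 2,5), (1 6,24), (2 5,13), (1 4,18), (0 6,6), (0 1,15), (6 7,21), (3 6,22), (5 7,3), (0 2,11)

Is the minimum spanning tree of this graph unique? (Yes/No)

Kruskal's algorithm — process edges by increasing weight (ties by edge label):
5 7 (3): add — endpoints in different components.
1 2 (5): add — endpoints in different components.
0 6 (6): add — endpoints in different components.
0 2 (11): add — endpoints in different components.
2 5 (13): add — endpoints in different components.
0 1 (15): skip — 0 and 1 already connected.
0 4 (18): add — endpoints in different components.
1 4 (18): skip — 1 and 4 already connected.
3 7 (19): add — endpoints in different components.
Non-tree edge 1 4 has weight 18, equal to the heaviest edge on its tree cycle — swapping gives another MST of the same weight. Not unique.

No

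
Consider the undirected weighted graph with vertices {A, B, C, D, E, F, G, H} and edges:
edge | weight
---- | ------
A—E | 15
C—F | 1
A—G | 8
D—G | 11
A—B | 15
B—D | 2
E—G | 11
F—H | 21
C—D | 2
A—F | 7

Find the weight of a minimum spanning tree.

Prim, starting at D.
Step 1: frontier [B—D 2, C—D 2, D—G 11] → take B—D (2); add B.
Step 2: frontier [A—B 15, C—D 2, D—G 11] → take C—D (2); add C.
Step 3: frontier [A—B 15, C—F 1, D—G 11] → take C—F (1); add F.
Step 4: frontier [A—B 15, D—G 11, A—F 7, F—H 21] → take A—F (7); add A.
Step 5: frontier [A—G 8, A—E 15, D—G 11, F—H 21] → take A—G (8); add G.
Step 6: frontier [A—E 15, F—H 21, E—G 11] → take E—G (11); add E.
Step 7: frontier [F—H 21] → take F—H (21); add H.
MST edges: B—D, C—D, C—F, A—F, A—G, E—G, F—H; total weight 2+2+1+7+8+11+21 = 52.

52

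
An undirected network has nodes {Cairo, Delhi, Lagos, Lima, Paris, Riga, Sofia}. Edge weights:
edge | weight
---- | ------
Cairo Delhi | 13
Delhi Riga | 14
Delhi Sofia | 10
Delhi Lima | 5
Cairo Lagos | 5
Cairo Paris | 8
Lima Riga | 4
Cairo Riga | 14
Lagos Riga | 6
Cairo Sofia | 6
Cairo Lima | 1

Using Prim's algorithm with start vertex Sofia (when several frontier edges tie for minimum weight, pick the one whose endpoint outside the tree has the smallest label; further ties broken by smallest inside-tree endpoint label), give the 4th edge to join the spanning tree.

Prim's algorithm from Sofia:
Step 1: cheapest edge leaving the tree is Cairo Sofia (6); add Cairo.
Step 2: cheapest edge leaving the tree is Cairo Lima (1); add Lima.
Step 3: cheapest edge leaving the tree is Lima Riga (4); add Riga.
Step 4: cheapest edge leaving the tree is Delhi Lima (5); add Delhi.
Step 5: cheapest edge leaving the tree is Cairo Lagos (5); add Lagos.
Step 6: cheapest edge leaving the tree is Cairo Paris (8); add Paris.
The 4th edge added is Delhi Lima.

Delhi-Lima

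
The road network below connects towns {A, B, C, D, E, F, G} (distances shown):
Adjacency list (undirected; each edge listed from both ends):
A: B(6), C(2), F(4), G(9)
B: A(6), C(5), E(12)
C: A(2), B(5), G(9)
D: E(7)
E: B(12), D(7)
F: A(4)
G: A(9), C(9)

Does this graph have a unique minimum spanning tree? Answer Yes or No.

No

Kruskal's algorithm — process edges by increasing weight (ties by edge label):
A C (2): add. Components now {A,C} {B} {D} {E} {F} {G}
A F (4): add. Components now {A,C,F} {B} {D} {E} {G}
B C (5): add. Components now {A,B,C,F} {D} {E} {G}
A B (6): skip — A and B already connected.
D E (7): add. Components now {A,B,C,F} {D,E} {G}
A G (9): add. Components now {A,B,C,F,G} {D,E}
C G (9): skip — C and G already connected.
B E (12): add. Components now {A,B,C,D,E,F,G}
Non-tree edge C G has weight 9, equal to the heaviest edge on its tree cycle — swapping gives another MST of the same weight. Not unique.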